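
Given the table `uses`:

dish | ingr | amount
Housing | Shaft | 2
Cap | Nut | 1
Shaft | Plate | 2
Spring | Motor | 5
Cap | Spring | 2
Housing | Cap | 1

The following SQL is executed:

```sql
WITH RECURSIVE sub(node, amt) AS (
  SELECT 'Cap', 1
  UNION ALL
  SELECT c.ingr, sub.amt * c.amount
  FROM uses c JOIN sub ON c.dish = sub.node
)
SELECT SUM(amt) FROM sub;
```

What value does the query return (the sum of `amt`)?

Base: (Cap, amt=1).
Iteration 1: components of {Cap} -> Nut = 1*1 = 1, Spring = 1*2 = 2.
Iteration 2: components of {Nut,Spring} -> Motor = 2*5 = 10.
Iteration 3: no further components; recursion stops.
SUM(amt) = 1 + 1 + 2 + 10 = 14.

14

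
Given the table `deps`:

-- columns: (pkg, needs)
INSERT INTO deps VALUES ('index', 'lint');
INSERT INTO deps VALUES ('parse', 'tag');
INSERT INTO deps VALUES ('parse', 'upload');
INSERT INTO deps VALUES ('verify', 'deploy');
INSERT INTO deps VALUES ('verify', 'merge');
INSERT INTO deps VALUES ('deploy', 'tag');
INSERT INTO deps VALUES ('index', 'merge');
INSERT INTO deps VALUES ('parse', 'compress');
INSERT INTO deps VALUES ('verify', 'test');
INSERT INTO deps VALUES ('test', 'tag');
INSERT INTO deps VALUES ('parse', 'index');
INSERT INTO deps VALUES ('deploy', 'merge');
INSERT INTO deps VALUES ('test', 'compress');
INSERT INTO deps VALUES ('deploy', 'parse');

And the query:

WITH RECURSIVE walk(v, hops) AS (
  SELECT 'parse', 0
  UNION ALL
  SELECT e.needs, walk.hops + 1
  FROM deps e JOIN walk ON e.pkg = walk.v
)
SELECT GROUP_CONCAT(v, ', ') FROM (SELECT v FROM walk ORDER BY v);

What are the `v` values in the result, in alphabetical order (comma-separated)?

compress, index, lint, merge, parse, tag, upload

Base: (parse, hops=0).
Iteration 1: edges from {parse} -> (compress, hops=1), (index, hops=1), (tag, hops=1), (upload, hops=1).
Iteration 2: edges from {compress,index,tag,upload} -> (lint, hops=2), (merge, hops=2).
Iteration 3: no outgoing edges from {lint,merge}; recursion stops.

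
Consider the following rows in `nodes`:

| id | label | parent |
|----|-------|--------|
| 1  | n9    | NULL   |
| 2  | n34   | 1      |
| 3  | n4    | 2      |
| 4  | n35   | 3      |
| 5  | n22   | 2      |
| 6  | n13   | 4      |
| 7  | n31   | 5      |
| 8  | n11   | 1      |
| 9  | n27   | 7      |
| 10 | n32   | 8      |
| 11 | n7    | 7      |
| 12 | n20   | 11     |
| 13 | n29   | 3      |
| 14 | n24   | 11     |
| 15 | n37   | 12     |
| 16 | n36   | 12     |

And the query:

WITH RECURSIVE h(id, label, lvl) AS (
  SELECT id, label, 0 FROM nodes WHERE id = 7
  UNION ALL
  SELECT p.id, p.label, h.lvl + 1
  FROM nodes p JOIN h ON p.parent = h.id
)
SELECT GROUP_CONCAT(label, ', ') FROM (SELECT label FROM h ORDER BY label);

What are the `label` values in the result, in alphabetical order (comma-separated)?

n20, n24, n27, n31, n36, n37, n7

Base: id=7 (n31) at lvl 0.
Iteration 1: rows with parent in {7} -> n27 (id 9, lvl 1), n7 (id 11, lvl 1).
Iteration 2: rows with parent in {9,11} -> n20 (id 12, lvl 2), n24 (id 14, lvl 2).
Iteration 3: rows with parent in {12,14} -> n37 (id 15, lvl 3), n36 (id 16, lvl 3).
Iteration 4: no rows with parent in {15,16}; recursion stops.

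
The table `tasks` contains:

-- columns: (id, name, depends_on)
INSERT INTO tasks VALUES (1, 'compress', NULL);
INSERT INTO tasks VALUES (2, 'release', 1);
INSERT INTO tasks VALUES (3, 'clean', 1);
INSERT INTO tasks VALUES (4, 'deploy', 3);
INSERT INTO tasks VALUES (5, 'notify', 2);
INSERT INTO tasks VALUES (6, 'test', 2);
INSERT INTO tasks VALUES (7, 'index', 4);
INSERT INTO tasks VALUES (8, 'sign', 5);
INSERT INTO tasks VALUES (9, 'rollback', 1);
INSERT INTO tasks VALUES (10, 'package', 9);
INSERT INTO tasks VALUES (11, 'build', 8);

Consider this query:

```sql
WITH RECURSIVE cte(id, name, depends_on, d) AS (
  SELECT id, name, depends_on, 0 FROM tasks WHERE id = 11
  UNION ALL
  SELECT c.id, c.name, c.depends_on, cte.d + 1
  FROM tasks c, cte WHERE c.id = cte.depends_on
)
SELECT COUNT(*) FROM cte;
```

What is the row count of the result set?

5

Base: id=11 (build), depends_on=8, d 0.
Iteration 1: join on id=8 -> sign (id 8, depends_on=5, d 1).
Iteration 2: join on id=5 -> notify (id 5, depends_on=2, d 2).
Iteration 3: join on id=2 -> release (id 2, depends_on=1, d 3).
Iteration 4: join on id=1 -> compress (id 1, depends_on=NULL, d 4).
Iteration 5: depends_on is NULL; no match; recursion stops.
Total rows emitted: 5.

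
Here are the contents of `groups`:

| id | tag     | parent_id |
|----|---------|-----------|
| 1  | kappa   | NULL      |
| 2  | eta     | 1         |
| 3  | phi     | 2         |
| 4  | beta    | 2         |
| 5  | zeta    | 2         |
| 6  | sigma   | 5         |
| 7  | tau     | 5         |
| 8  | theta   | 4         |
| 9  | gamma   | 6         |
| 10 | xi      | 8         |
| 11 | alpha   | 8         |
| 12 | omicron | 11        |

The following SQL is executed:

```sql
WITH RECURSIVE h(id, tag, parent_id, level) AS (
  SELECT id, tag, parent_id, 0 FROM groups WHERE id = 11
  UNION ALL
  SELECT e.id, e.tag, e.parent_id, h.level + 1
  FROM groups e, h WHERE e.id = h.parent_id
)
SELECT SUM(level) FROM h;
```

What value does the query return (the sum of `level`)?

Base: id=11 (alpha), parent_id=8, level 0.
Iteration 1: join on id=8 -> theta (id 8, parent_id=4, level 1).
Iteration 2: join on id=4 -> beta (id 4, parent_id=2, level 2).
Iteration 3: join on id=2 -> eta (id 2, parent_id=1, level 3).
Iteration 4: join on id=1 -> kappa (id 1, parent_id=NULL, level 4).
Iteration 5: parent_id is NULL; no match; recursion stops.
SUM(level) = 0 + 1 + 2 + 3 + 4 = 10.

10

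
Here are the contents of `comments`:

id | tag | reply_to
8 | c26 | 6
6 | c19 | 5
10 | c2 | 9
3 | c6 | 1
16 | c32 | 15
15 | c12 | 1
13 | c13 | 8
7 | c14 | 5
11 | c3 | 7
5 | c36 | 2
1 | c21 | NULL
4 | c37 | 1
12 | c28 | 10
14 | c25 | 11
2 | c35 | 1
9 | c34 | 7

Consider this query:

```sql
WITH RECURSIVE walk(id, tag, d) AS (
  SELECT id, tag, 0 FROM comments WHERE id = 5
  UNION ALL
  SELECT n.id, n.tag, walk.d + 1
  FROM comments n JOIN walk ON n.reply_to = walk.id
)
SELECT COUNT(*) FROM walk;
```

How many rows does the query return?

Base: id=5 (c36) at d 0.
Iteration 1: rows with reply_to in {5} -> c19 (id 6, d 1), c14 (id 7, d 1).
Iteration 2: rows with reply_to in {6,7} -> c26 (id 8, d 2), c34 (id 9, d 2), c3 (id 11, d 2).
Iteration 3: rows with reply_to in {8,9,11} -> c2 (id 10, d 3), c13 (id 13, d 3), c25 (id 14, d 3).
Iteration 4: rows with reply_to in {10,13,14} -> c28 (id 12, d 4).
Iteration 5: no rows with reply_to in {12}; recursion stops.
Total rows emitted: 10.

10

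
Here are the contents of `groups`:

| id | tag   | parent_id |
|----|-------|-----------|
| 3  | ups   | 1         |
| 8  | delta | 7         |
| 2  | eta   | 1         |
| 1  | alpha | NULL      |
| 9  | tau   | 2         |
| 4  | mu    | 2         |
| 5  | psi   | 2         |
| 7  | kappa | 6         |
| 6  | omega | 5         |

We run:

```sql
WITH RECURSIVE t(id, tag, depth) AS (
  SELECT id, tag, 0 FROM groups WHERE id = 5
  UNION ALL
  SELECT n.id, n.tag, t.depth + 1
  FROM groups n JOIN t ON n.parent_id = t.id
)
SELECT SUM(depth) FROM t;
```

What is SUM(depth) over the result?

6

Base: id=5 (psi) at depth 0.
Iteration 1: rows with parent_id in {5} -> omega (id 6, depth 1).
Iteration 2: rows with parent_id in {6} -> kappa (id 7, depth 2).
Iteration 3: rows with parent_id in {7} -> delta (id 8, depth 3).
Iteration 4: no rows with parent_id in {8}; recursion stops.
SUM(depth) = 0 + 1 + 2 + 3 = 6.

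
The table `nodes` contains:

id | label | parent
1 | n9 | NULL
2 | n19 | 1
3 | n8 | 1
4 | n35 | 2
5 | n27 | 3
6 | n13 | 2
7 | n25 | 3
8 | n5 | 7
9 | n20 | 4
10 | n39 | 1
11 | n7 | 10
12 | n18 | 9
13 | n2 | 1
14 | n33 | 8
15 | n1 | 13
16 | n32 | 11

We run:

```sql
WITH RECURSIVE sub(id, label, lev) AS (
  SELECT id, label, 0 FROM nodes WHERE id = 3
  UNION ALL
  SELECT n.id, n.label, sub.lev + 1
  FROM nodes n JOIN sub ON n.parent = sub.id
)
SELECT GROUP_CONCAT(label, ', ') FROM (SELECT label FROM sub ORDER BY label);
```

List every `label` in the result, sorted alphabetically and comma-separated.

n25, n27, n33, n5, n8

Base: id=3 (n8) at lev 0.
Iteration 1: rows with parent in {3} -> n27 (id 5, lev 1), n25 (id 7, lev 1).
Iteration 2: rows with parent in {5,7} -> n5 (id 8, lev 2).
Iteration 3: rows with parent in {8} -> n33 (id 14, lev 3).
Iteration 4: no rows with parent in {14}; recursion stops.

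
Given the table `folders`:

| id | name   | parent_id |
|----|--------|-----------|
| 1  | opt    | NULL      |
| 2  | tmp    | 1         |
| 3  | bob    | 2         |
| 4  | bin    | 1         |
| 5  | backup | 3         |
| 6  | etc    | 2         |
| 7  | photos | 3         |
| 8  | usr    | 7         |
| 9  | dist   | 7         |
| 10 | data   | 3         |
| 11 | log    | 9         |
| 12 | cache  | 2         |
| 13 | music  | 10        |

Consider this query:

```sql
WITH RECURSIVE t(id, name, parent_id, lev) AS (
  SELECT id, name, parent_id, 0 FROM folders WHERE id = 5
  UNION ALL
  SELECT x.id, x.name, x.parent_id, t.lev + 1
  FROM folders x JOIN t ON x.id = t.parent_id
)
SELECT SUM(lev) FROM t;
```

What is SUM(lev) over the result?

6

Base: id=5 (backup), parent_id=3, lev 0.
Iteration 1: join on id=3 -> bob (id 3, parent_id=2, lev 1).
Iteration 2: join on id=2 -> tmp (id 2, parent_id=1, lev 2).
Iteration 3: join on id=1 -> opt (id 1, parent_id=NULL, lev 3).
Iteration 4: parent_id is NULL; no match; recursion stops.
SUM(lev) = 0 + 1 + 2 + 3 = 6.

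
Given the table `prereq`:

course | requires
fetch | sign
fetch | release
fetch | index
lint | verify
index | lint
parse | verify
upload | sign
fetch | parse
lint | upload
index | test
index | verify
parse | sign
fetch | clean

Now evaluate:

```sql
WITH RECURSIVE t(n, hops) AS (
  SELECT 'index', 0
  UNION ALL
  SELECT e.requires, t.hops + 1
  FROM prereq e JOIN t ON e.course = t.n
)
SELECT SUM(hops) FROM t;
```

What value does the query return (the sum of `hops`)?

Base: (index, hops=0).
Iteration 1: edges from {index} -> (lint, hops=1), (test, hops=1), (verify, hops=1).
Iteration 2: edges from {lint,test,verify} -> (upload, hops=2), (verify, hops=2).
Iteration 3: edges from {upload,verify} -> (sign, hops=3).
Iteration 4: no outgoing edges from {sign}; recursion stops.
SUM(hops) = 0 + 1 + 1 + 1 + 2 + 2 + 3 = 10.

10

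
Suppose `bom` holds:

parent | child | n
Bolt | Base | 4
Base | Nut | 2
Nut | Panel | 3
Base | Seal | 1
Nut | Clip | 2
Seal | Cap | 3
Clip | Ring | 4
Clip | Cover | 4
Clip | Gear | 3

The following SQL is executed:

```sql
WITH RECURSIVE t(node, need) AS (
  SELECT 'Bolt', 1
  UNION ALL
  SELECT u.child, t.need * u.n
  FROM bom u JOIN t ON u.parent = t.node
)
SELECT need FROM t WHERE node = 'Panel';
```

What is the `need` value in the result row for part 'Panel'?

Base: (Bolt, need=1).
Iteration 1: components of {Bolt} -> Base = 1*4 = 4.
Iteration 2: components of {Base} -> Nut = 4*2 = 8, Seal = 4*1 = 4.
Iteration 3: components of {Nut,Seal} -> Cap = 4*3 = 12, Clip = 8*2 = 16, Panel = 8*3 = 24.
Iteration 4: components of {Cap,Clip,Panel} -> Cover = 16*4 = 64, Gear = 16*3 = 48, Ring = 16*4 = 64.
Iteration 5: no further components; recursion stops.

24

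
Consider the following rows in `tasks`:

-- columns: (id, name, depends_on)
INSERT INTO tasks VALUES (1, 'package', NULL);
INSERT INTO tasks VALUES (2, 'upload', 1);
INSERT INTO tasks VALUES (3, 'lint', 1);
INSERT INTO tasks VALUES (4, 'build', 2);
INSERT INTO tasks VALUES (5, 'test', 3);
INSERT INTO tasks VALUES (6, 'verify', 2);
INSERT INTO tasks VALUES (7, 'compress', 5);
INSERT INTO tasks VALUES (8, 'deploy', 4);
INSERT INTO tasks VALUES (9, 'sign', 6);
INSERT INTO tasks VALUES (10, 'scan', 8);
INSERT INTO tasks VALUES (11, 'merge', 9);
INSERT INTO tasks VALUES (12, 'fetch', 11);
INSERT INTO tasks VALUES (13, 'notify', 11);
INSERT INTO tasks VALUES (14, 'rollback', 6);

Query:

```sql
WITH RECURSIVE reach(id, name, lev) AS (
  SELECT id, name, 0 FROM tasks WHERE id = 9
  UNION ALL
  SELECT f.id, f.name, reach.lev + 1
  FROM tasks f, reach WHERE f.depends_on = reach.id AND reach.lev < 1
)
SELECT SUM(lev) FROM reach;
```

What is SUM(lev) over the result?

Base: id=9 (sign) at lev 0.
Iteration 1: rows with depends_on in {9} -> merge (id 11, lev 1).
Iteration 2: lev < 1 fails for all current rows; recursion stops.
SUM(lev) = 0 + 1 = 1.

1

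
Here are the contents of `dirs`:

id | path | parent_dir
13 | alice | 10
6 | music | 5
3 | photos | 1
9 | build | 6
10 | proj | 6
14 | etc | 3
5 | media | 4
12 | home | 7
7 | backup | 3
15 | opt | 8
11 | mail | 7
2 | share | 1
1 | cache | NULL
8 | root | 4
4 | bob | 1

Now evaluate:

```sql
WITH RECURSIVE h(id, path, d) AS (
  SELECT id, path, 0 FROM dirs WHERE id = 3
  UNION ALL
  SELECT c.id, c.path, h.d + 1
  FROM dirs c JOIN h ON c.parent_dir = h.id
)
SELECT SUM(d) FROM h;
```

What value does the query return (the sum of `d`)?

6

Base: id=3 (photos) at d 0.
Iteration 1: rows with parent_dir in {3} -> backup (id 7, d 1), etc (id 14, d 1).
Iteration 2: rows with parent_dir in {7,14} -> mail (id 11, d 2), home (id 12, d 2).
Iteration 3: no rows with parent_dir in {11,12}; recursion stops.
SUM(d) = 0 + 1 + 1 + 2 + 2 = 6.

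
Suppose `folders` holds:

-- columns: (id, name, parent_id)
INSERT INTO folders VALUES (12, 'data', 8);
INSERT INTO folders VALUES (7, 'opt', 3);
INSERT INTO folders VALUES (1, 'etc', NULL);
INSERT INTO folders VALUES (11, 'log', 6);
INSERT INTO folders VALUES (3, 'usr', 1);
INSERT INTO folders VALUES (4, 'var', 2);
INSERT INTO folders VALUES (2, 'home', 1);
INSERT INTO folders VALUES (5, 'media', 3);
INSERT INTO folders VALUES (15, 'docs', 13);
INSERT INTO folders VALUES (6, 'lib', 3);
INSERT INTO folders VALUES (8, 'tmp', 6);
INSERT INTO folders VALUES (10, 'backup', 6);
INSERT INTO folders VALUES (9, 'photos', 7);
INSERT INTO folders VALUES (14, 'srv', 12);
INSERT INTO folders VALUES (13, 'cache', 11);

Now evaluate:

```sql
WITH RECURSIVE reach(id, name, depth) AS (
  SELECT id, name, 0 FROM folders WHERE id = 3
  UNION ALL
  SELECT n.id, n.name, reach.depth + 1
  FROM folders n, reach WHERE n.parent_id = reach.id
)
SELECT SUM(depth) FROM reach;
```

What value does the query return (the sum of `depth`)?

Base: id=3 (usr) at depth 0.
Iteration 1: rows with parent_id in {3} -> media (id 5, depth 1), lib (id 6, depth 1), opt (id 7, depth 1).
Iteration 2: rows with parent_id in {5,6,7} -> tmp (id 8, depth 2), photos (id 9, depth 2), backup (id 10, depth 2), log (id 11, depth 2).
Iteration 3: rows with parent_id in {8,9,10,11} -> data (id 12, depth 3), cache (id 13, depth 3).
Iteration 4: rows with parent_id in {12,13} -> srv (id 14, depth 4), docs (id 15, depth 4).
Iteration 5: no rows with parent_id in {14,15}; recursion stops.
SUM(depth) = 0 + 1 + 1 + 1 + 2 + 2 + 2 + 2 + 3 + 3 + 4 + 4 = 25.

25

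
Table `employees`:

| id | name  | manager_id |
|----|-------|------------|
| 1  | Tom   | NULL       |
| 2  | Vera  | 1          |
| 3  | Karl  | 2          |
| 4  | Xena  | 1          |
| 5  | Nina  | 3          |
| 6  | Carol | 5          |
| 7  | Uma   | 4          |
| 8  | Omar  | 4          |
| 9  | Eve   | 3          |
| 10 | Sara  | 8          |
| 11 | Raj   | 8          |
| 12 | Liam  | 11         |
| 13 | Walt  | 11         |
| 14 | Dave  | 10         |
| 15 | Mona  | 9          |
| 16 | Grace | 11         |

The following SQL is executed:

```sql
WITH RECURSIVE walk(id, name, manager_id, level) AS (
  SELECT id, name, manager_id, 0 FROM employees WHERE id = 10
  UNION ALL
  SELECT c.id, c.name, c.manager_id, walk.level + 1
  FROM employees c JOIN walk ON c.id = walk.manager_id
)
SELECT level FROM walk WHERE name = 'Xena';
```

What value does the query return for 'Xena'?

2

Base: id=10 (Sara), manager_id=8, level 0.
Iteration 1: join on id=8 -> Omar (id 8, manager_id=4, level 1).
Iteration 2: join on id=4 -> Xena (id 4, manager_id=1, level 2).
Iteration 3: join on id=1 -> Tom (id 1, manager_id=NULL, level 3).
Iteration 4: manager_id is NULL; no match; recursion stops.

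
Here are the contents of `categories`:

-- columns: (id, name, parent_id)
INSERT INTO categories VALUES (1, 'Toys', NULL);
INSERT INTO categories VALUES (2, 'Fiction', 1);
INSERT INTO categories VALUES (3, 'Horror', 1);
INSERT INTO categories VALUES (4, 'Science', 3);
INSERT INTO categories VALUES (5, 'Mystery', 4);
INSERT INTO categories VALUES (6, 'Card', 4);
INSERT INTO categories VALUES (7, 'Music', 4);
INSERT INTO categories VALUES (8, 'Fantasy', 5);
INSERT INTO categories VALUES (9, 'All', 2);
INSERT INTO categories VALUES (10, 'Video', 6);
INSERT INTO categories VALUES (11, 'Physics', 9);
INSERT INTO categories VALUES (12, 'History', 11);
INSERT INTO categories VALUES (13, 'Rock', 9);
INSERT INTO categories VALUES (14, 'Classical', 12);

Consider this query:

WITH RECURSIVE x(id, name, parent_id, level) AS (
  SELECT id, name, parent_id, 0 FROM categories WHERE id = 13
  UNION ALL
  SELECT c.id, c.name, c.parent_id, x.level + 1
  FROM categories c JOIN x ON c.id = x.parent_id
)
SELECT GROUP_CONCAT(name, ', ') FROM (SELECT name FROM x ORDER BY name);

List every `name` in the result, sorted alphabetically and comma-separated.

All, Fiction, Rock, Toys

Base: id=13 (Rock), parent_id=9, level 0.
Iteration 1: join on id=9 -> All (id 9, parent_id=2, level 1).
Iteration 2: join on id=2 -> Fiction (id 2, parent_id=1, level 2).
Iteration 3: join on id=1 -> Toys (id 1, parent_id=NULL, level 3).
Iteration 4: parent_id is NULL; no match; recursion stops.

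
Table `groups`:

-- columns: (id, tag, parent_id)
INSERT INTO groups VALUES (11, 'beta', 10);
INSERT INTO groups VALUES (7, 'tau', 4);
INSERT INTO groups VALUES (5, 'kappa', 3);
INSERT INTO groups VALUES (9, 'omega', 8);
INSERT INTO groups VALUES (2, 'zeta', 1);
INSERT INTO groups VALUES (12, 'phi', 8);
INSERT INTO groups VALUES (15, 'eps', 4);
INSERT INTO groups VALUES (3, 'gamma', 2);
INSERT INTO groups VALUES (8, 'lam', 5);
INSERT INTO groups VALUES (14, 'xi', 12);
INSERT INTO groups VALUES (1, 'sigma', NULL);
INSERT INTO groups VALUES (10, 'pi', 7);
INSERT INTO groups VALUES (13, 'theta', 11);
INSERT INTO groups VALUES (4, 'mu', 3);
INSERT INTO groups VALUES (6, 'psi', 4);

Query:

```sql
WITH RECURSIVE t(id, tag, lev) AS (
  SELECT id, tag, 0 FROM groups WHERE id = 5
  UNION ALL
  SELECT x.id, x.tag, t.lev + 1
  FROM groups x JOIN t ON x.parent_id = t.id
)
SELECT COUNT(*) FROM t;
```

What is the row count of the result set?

Base: id=5 (kappa) at lev 0.
Iteration 1: rows with parent_id in {5} -> lam (id 8, lev 1).
Iteration 2: rows with parent_id in {8} -> omega (id 9, lev 2), phi (id 12, lev 2).
Iteration 3: rows with parent_id in {9,12} -> xi (id 14, lev 3).
Iteration 4: no rows with parent_id in {14}; recursion stops.
Total rows emitted: 5.

5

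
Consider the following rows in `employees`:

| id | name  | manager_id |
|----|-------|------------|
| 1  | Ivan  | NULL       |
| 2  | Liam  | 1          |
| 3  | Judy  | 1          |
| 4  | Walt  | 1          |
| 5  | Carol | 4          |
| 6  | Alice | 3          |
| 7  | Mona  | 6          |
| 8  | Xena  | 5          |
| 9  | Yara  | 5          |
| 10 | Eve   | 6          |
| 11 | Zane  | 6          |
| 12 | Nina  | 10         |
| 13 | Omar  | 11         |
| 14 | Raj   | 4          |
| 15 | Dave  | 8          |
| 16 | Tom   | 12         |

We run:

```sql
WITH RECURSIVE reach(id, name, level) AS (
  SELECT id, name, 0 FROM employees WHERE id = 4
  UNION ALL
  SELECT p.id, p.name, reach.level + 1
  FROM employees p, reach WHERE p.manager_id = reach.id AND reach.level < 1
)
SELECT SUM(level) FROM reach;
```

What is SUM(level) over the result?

2

Base: id=4 (Walt) at level 0.
Iteration 1: rows with manager_id in {4} -> Carol (id 5, level 1), Raj (id 14, level 1).
Iteration 2: level < 1 fails for all current rows; recursion stops.
SUM(level) = 0 + 1 + 1 = 2.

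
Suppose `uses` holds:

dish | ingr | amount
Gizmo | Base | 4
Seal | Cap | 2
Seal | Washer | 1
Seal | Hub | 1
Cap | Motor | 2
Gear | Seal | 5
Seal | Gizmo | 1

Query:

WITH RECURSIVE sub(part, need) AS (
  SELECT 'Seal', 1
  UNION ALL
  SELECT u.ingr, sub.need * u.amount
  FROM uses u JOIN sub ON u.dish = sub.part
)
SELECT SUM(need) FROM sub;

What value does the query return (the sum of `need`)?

14

Base: (Seal, need=1).
Iteration 1: components of {Seal} -> Cap = 1*2 = 2, Gizmo = 1*1 = 1, Hub = 1*1 = 1, Washer = 1*1 = 1.
Iteration 2: components of {Cap,Gizmo,Hub,Washer} -> Base = 1*4 = 4, Motor = 2*2 = 4.
Iteration 3: no further components; recursion stops.
SUM(need) = 1 + 1 + 2 + 1 + 1 + 4 + 4 = 14.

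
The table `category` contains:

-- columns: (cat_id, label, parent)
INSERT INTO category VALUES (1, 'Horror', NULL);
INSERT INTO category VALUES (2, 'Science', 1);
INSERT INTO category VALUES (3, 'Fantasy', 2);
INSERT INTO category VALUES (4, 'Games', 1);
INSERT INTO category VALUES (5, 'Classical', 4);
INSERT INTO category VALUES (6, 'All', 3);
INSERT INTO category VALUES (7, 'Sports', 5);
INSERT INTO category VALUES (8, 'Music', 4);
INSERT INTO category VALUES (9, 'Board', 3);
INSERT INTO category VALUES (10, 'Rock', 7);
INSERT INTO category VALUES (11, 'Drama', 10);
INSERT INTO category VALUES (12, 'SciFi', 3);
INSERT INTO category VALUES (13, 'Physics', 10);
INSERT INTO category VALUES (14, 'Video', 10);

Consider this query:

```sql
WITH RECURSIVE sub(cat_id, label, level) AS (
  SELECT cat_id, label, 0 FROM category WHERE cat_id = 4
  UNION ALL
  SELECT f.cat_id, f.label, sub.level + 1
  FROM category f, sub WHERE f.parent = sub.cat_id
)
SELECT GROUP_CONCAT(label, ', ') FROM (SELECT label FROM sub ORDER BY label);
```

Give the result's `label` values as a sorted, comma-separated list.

Base: cat_id=4 (Games) at level 0.
Iteration 1: rows with parent in {4} -> Classical (id 5, level 1), Music (id 8, level 1).
Iteration 2: rows with parent in {5,8} -> Sports (id 7, level 2).
Iteration 3: rows with parent in {7} -> Rock (id 10, level 3).
Iteration 4: rows with parent in {10} -> Drama (id 11, level 4), Physics (id 13, level 4), Video (id 14, level 4).
Iteration 5: no rows with parent in {11,13,14}; recursion stops.

Classical, Drama, Games, Music, Physics, Rock, Sports, Video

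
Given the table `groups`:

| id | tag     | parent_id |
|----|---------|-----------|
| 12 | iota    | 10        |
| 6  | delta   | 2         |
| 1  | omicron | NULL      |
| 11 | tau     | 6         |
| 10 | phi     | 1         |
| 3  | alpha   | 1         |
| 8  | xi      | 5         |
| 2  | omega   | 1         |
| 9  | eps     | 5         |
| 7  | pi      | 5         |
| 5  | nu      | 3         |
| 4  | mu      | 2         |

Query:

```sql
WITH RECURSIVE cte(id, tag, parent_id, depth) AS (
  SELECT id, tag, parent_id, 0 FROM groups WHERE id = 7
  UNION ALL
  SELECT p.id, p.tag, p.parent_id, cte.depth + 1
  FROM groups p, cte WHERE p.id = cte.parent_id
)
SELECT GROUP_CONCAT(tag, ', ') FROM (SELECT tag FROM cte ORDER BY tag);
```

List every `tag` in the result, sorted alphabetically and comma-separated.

alpha, nu, omicron, pi

Base: id=7 (pi), parent_id=5, depth 0.
Iteration 1: join on id=5 -> nu (id 5, parent_id=3, depth 1).
Iteration 2: join on id=3 -> alpha (id 3, parent_id=1, depth 2).
Iteration 3: join on id=1 -> omicron (id 1, parent_id=NULL, depth 3).
Iteration 4: parent_id is NULL; no match; recursion stops.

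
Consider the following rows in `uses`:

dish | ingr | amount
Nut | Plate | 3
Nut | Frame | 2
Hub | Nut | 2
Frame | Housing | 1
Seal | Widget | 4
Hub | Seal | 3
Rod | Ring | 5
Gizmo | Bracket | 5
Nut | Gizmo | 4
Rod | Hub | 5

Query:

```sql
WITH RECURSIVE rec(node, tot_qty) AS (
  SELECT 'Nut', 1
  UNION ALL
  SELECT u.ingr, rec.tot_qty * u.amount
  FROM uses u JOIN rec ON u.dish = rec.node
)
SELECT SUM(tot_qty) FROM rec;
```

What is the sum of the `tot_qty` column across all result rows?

Base: (Nut, tot_qty=1).
Iteration 1: components of {Nut} -> Frame = 1*2 = 2, Gizmo = 1*4 = 4, Plate = 1*3 = 3.
Iteration 2: components of {Frame,Gizmo,Plate} -> Bracket = 4*5 = 20, Housing = 2*1 = 2.
Iteration 3: no further components; recursion stops.
SUM(tot_qty) = 1 + 2 + 3 + 4 + 2 + 20 = 32.

32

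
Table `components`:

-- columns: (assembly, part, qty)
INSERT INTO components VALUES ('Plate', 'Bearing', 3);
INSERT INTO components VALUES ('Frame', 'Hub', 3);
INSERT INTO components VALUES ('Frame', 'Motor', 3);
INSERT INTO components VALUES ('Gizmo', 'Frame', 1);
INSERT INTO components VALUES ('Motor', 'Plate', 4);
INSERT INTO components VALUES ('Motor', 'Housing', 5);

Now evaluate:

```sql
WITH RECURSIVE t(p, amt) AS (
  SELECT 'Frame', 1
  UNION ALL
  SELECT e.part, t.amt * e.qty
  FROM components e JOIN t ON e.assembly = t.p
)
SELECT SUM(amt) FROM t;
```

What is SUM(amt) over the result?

70

Base: (Frame, amt=1).
Iteration 1: components of {Frame} -> Hub = 1*3 = 3, Motor = 1*3 = 3.
Iteration 2: components of {Hub,Motor} -> Housing = 3*5 = 15, Plate = 3*4 = 12.
Iteration 3: components of {Housing,Plate} -> Bearing = 12*3 = 36.
Iteration 4: no further components; recursion stops.
SUM(amt) = 1 + 3 + 3 + 12 + 15 + 36 = 70.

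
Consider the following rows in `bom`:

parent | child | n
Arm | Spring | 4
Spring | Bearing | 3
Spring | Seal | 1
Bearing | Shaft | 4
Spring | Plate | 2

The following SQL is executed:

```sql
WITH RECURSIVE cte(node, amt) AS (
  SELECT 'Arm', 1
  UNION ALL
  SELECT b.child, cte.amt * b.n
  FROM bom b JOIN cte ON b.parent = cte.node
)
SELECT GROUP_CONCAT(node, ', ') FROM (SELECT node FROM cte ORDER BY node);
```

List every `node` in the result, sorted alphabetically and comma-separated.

Arm, Bearing, Plate, Seal, Shaft, Spring

Base: (Arm, amt=1).
Iteration 1: components of {Arm} -> Spring = 1*4 = 4.
Iteration 2: components of {Spring} -> Bearing = 4*3 = 12, Plate = 4*2 = 8, Seal = 4*1 = 4.
Iteration 3: components of {Bearing,Plate,Seal} -> Shaft = 12*4 = 48.
Iteration 4: no further components; recursion stops.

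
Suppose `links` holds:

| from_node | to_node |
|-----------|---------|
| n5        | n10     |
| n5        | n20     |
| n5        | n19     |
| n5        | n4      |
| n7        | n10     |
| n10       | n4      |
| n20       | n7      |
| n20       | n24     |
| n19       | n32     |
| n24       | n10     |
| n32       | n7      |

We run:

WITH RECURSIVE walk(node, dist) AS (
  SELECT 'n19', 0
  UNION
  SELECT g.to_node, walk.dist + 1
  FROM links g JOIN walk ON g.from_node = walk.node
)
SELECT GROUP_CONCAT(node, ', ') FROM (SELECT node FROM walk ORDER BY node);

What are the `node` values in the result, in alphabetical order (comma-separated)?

n10, n19, n32, n4, n7

Base: (n19, dist=0).
Iteration 1: edges from {n19} -> (n32, dist=1).
Iteration 2: edges from {n32} -> (n7, dist=2).
Iteration 3: edges from {n7} -> (n10, dist=3).
Iteration 4: edges from {n10} -> (n4, dist=4).
Iteration 5: no outgoing edges from {n4}; recursion stops.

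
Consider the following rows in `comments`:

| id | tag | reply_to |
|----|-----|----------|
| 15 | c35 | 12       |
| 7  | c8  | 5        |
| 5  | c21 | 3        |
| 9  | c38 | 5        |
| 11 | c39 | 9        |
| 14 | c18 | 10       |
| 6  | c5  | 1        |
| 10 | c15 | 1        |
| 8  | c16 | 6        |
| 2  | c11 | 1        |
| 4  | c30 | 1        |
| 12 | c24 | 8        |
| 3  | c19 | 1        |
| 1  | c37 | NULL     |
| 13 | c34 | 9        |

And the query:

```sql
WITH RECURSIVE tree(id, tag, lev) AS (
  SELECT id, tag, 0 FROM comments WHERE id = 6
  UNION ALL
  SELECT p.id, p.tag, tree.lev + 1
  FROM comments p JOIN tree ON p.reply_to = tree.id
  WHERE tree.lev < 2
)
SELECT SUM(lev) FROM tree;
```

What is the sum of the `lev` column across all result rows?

Base: id=6 (c5) at lev 0.
Iteration 1: rows with reply_to in {6} -> c16 (id 8, lev 1).
Iteration 2: rows with reply_to in {8} -> c24 (id 12, lev 2).
Iteration 3: lev < 2 fails for all current rows; recursion stops.
SUM(lev) = 0 + 1 + 2 = 3.

3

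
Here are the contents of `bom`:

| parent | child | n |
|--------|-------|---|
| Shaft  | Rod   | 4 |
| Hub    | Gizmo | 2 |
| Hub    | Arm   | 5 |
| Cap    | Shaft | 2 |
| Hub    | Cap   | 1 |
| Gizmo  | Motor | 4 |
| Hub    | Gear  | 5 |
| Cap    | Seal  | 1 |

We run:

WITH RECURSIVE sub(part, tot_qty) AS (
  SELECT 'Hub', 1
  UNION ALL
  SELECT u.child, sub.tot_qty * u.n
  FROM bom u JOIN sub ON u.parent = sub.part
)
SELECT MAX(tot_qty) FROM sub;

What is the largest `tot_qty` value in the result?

8

Base: (Hub, tot_qty=1).
Iteration 1: components of {Hub} -> Arm = 1*5 = 5, Cap = 1*1 = 1, Gear = 1*5 = 5, Gizmo = 1*2 = 2.
Iteration 2: components of {Arm,Cap,Gear,Gizmo} -> Motor = 2*4 = 8, Seal = 1*1 = 1, Shaft = 1*2 = 2.
Iteration 3: components of {Motor,Seal,Shaft} -> Rod = 2*4 = 8.
Iteration 4: no further components; recursion stops.
tot_qty values: 1, 5, 5, 1, 2, 2, 1, 8, 8; the maximum is 8.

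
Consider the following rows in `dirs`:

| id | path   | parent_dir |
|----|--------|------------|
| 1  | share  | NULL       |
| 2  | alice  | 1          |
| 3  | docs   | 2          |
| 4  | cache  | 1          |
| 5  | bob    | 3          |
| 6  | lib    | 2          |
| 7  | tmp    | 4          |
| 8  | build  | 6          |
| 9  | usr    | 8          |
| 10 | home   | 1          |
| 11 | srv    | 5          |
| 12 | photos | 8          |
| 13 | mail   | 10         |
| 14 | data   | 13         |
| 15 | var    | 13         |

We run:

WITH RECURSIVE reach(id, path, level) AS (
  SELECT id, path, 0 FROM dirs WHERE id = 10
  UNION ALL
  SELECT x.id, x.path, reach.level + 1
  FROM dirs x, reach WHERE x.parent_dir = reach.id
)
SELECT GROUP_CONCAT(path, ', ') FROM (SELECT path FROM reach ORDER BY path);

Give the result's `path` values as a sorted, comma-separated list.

data, home, mail, var

Base: id=10 (home) at level 0.
Iteration 1: rows with parent_dir in {10} -> mail (id 13, level 1).
Iteration 2: rows with parent_dir in {13} -> data (id 14, level 2), var (id 15, level 2).
Iteration 3: no rows with parent_dir in {14,15}; recursion stops.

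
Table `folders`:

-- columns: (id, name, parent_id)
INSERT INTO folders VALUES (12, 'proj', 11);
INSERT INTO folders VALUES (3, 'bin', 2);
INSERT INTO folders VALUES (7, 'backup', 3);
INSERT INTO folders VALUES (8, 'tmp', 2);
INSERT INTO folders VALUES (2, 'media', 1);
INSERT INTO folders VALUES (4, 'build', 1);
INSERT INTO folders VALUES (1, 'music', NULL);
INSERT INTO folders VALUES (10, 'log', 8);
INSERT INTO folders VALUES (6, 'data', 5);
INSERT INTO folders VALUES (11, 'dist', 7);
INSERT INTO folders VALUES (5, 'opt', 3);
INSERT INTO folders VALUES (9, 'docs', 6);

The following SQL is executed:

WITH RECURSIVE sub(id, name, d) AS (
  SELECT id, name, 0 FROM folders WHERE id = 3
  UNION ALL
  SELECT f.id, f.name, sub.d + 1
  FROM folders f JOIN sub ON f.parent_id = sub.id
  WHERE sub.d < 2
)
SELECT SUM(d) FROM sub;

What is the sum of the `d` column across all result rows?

Base: id=3 (bin) at d 0.
Iteration 1: rows with parent_id in {3} -> opt (id 5, d 1), backup (id 7, d 1).
Iteration 2: rows with parent_id in {5,7} -> data (id 6, d 2), dist (id 11, d 2).
Iteration 3: d < 2 fails for all current rows; recursion stops.
SUM(d) = 0 + 1 + 1 + 2 + 2 = 6.

6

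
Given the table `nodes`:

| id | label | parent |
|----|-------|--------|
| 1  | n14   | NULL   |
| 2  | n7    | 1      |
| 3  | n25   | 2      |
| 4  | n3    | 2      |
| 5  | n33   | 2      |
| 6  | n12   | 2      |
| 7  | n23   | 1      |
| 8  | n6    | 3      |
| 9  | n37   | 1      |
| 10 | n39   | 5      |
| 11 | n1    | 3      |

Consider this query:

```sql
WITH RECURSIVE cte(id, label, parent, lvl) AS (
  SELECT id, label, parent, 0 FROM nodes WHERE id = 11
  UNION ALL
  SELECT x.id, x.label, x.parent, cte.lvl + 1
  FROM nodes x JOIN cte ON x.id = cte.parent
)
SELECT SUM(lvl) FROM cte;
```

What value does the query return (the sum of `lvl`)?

6

Base: id=11 (n1), parent=3, lvl 0.
Iteration 1: join on id=3 -> n25 (id 3, parent=2, lvl 1).
Iteration 2: join on id=2 -> n7 (id 2, parent=1, lvl 2).
Iteration 3: join on id=1 -> n14 (id 1, parent=NULL, lvl 3).
Iteration 4: parent is NULL; no match; recursion stops.
SUM(lvl) = 0 + 1 + 2 + 3 = 6.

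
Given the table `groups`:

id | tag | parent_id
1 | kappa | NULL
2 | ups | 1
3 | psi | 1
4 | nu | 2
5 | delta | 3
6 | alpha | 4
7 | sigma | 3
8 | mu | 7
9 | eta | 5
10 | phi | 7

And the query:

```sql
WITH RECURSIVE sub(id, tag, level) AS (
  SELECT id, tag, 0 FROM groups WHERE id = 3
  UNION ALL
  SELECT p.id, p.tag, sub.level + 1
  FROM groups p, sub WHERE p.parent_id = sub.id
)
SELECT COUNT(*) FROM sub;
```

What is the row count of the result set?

6

Base: id=3 (psi) at level 0.
Iteration 1: rows with parent_id in {3} -> delta (id 5, level 1), sigma (id 7, level 1).
Iteration 2: rows with parent_id in {5,7} -> mu (id 8, level 2), eta (id 9, level 2), phi (id 10, level 2).
Iteration 3: no rows with parent_id in {8,9,10}; recursion stops.
Total rows emitted: 6.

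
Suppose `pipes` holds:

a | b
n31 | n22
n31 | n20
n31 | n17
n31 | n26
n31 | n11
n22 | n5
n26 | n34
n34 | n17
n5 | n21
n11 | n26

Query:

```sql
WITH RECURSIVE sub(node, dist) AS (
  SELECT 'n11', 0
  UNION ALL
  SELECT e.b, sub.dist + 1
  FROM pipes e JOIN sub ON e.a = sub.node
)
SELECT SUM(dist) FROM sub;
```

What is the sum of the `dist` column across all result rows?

Base: (n11, dist=0).
Iteration 1: edges from {n11} -> (n26, dist=1).
Iteration 2: edges from {n26} -> (n34, dist=2).
Iteration 3: edges from {n34} -> (n17, dist=3).
Iteration 4: no outgoing edges from {n17}; recursion stops.
SUM(dist) = 0 + 1 + 2 + 3 = 6.

6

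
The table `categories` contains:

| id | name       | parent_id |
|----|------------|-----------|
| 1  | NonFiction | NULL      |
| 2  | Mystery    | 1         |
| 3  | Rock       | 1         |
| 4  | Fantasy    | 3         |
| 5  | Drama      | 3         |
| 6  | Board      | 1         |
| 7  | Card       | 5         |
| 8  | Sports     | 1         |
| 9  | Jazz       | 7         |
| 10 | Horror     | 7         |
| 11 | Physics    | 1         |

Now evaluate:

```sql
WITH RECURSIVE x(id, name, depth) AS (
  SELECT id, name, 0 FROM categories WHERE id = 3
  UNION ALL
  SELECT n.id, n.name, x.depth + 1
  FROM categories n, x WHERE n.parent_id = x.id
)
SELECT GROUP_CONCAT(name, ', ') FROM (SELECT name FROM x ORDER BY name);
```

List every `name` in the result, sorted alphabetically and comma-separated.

Card, Drama, Fantasy, Horror, Jazz, Rock

Base: id=3 (Rock) at depth 0.
Iteration 1: rows with parent_id in {3} -> Fantasy (id 4, depth 1), Drama (id 5, depth 1).
Iteration 2: rows with parent_id in {4,5} -> Card (id 7, depth 2).
Iteration 3: rows with parent_id in {7} -> Jazz (id 9, depth 3), Horror (id 10, depth 3).
Iteration 4: no rows with parent_id in {9,10}; recursion stops.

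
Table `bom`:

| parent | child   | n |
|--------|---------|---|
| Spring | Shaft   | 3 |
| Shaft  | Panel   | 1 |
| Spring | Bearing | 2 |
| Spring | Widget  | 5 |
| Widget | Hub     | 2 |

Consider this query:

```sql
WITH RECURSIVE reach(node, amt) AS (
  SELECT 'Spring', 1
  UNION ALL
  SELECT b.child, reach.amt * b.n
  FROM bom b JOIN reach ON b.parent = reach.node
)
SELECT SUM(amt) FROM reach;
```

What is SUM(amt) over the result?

24

Base: (Spring, amt=1).
Iteration 1: components of {Spring} -> Bearing = 1*2 = 2, Shaft = 1*3 = 3, Widget = 1*5 = 5.
Iteration 2: components of {Bearing,Shaft,Widget} -> Hub = 5*2 = 10, Panel = 3*1 = 3.
Iteration 3: no further components; recursion stops.
SUM(amt) = 1 + 3 + 2 + 5 + 3 + 10 = 24.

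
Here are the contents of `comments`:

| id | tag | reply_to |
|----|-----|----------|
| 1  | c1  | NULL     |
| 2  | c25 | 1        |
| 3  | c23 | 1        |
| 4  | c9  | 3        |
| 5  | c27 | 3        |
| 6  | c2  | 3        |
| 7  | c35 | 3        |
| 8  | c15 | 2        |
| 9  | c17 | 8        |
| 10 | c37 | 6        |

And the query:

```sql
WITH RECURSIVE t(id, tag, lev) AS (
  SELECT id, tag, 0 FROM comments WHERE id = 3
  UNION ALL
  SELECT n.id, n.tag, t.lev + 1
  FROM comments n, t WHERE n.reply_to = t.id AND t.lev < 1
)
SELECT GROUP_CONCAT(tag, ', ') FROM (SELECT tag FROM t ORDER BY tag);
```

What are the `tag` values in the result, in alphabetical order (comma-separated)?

Base: id=3 (c23) at lev 0.
Iteration 1: rows with reply_to in {3} -> c9 (id 4, lev 1), c27 (id 5, lev 1), c2 (id 6, lev 1), c35 (id 7, lev 1).
Iteration 2: lev < 1 fails for all current rows; recursion stops.

c2, c23, c27, c35, c9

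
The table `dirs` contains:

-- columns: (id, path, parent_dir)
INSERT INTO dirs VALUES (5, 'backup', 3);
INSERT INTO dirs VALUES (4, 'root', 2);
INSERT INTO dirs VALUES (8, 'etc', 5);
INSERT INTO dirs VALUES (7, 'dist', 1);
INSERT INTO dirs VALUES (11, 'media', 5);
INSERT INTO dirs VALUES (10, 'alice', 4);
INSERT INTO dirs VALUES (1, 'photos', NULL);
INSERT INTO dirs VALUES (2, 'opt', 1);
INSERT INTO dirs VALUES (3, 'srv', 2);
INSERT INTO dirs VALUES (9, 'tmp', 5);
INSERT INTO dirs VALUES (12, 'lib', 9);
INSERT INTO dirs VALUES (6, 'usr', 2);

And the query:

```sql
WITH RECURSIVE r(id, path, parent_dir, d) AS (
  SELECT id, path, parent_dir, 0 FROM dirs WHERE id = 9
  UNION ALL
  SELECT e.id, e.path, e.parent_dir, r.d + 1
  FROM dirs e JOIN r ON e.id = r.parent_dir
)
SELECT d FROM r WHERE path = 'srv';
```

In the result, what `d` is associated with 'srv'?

Base: id=9 (tmp), parent_dir=5, d 0.
Iteration 1: join on id=5 -> backup (id 5, parent_dir=3, d 1).
Iteration 2: join on id=3 -> srv (id 3, parent_dir=2, d 2).
Iteration 3: join on id=2 -> opt (id 2, parent_dir=1, d 3).
Iteration 4: join on id=1 -> photos (id 1, parent_dir=NULL, d 4).
Iteration 5: parent_dir is NULL; no match; recursion stops.

2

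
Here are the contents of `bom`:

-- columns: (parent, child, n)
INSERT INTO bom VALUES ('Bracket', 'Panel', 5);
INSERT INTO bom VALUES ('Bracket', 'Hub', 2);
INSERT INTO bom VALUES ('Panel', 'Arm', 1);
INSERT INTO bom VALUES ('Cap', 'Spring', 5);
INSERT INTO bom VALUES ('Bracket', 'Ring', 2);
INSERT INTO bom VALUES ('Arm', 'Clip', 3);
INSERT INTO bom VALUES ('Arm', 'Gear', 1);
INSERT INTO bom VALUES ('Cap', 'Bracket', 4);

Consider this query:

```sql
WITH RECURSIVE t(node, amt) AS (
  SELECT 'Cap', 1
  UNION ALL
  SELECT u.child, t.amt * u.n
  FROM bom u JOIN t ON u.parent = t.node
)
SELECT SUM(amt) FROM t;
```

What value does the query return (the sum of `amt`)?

Base: (Cap, amt=1).
Iteration 1: components of {Cap} -> Bracket = 1*4 = 4, Spring = 1*5 = 5.
Iteration 2: components of {Bracket,Spring} -> Hub = 4*2 = 8, Panel = 4*5 = 20, Ring = 4*2 = 8.
Iteration 3: components of {Hub,Panel,Ring} -> Arm = 20*1 = 20.
Iteration 4: components of {Arm} -> Clip = 20*3 = 60, Gear = 20*1 = 20.
Iteration 5: no further components; recursion stops.
SUM(amt) = 1 + 4 + 5 + 8 + 20 + 8 + 20 + 20 + 60 = 146.

146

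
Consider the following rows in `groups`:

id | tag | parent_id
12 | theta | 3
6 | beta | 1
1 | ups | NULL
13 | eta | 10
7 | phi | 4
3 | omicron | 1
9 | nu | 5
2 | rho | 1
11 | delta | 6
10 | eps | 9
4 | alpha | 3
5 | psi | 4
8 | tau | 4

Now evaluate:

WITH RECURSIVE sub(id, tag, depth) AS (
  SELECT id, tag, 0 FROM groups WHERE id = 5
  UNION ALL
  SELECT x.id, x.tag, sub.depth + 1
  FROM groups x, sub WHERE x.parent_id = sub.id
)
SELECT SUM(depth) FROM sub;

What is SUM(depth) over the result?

Base: id=5 (psi) at depth 0.
Iteration 1: rows with parent_id in {5} -> nu (id 9, depth 1).
Iteration 2: rows with parent_id in {9} -> eps (id 10, depth 2).
Iteration 3: rows with parent_id in {10} -> eta (id 13, depth 3).
Iteration 4: no rows with parent_id in {13}; recursion stops.
SUM(depth) = 0 + 1 + 2 + 3 = 6.

6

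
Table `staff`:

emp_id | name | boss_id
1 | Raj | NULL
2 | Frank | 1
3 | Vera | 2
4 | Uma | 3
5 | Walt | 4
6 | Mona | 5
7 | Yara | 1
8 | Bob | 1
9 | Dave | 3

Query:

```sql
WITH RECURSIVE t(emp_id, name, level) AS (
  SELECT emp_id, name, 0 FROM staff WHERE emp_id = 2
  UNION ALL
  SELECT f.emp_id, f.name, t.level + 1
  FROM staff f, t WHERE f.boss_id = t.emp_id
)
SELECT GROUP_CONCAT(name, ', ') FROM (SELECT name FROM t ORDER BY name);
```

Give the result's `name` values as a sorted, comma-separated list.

Dave, Frank, Mona, Uma, Vera, Walt

Base: emp_id=2 (Frank) at level 0.
Iteration 1: rows with boss_id in {2} -> Vera (id 3, level 1).
Iteration 2: rows with boss_id in {3} -> Uma (id 4, level 2), Dave (id 9, level 2).
Iteration 3: rows with boss_id in {4,9} -> Walt (id 5, level 3).
Iteration 4: rows with boss_id in {5} -> Mona (id 6, level 4).
Iteration 5: no rows with boss_id in {6}; recursion stops.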